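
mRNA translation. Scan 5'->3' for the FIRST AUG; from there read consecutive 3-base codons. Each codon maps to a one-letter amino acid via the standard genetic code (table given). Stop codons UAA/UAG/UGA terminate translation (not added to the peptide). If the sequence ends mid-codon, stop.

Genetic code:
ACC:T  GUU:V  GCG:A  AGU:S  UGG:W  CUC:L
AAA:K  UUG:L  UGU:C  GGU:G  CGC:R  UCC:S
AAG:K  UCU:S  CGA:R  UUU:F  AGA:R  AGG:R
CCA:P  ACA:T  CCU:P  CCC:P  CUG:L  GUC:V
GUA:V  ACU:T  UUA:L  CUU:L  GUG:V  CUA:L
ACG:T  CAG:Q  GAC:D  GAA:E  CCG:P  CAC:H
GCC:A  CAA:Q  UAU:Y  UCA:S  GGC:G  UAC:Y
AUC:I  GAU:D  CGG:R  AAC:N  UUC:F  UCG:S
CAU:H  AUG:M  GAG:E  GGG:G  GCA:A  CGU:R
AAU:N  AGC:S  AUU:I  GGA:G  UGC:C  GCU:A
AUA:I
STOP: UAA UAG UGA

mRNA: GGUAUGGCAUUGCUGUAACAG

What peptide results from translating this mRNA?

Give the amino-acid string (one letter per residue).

Answer: MALL

Derivation:
start AUG at pos 3
pos 3: AUG -> M; peptide=M
pos 6: GCA -> A; peptide=MA
pos 9: UUG -> L; peptide=MAL
pos 12: CUG -> L; peptide=MALL
pos 15: UAA -> STOP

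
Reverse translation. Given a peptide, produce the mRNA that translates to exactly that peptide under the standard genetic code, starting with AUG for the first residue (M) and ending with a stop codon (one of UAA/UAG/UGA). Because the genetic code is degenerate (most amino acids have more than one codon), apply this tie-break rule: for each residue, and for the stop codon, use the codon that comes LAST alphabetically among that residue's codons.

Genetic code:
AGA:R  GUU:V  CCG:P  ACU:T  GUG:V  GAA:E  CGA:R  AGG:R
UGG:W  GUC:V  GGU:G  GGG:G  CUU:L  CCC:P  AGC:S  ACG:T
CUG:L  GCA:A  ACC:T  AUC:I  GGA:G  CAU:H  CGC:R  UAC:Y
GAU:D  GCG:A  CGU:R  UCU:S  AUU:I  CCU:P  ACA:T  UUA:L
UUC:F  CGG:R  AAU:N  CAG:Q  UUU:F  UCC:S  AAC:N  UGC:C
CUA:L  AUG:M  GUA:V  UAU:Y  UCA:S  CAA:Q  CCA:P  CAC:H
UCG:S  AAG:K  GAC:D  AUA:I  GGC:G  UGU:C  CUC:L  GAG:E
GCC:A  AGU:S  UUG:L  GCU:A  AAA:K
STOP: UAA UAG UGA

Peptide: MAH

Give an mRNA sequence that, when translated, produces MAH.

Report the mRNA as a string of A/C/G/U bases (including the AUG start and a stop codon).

Answer: mRNA: AUGGCUCAUUGA

Derivation:
residue 1: M -> AUG (start codon)
residue 2: A codons sorted = GCA,GCC,GCG,GCU -> pick last = GCU
residue 3: H codons sorted = CAC,CAU -> pick last = CAU
terminator: stop codons sorted = UAA,UAG,UGA -> pick last = UGA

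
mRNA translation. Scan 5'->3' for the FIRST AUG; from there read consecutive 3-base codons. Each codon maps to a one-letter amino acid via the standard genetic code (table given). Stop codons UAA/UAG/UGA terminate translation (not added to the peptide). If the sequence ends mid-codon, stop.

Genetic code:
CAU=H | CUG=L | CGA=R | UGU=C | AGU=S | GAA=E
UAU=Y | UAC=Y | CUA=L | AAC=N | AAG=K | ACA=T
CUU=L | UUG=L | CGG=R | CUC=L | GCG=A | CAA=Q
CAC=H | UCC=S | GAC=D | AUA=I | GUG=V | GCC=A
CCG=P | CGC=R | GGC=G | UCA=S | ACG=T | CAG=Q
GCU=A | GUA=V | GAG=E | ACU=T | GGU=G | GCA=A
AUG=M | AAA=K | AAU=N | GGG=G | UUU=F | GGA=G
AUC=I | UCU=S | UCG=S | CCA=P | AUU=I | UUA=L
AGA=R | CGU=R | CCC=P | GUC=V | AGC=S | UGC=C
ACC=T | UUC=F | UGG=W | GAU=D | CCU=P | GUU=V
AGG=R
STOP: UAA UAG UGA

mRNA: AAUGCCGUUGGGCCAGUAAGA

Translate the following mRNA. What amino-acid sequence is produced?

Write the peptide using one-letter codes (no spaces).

start AUG at pos 1
pos 1: AUG -> M; peptide=M
pos 4: CCG -> P; peptide=MP
pos 7: UUG -> L; peptide=MPL
pos 10: GGC -> G; peptide=MPLG
pos 13: CAG -> Q; peptide=MPLGQ
pos 16: UAA -> STOP

Answer: MPLGQ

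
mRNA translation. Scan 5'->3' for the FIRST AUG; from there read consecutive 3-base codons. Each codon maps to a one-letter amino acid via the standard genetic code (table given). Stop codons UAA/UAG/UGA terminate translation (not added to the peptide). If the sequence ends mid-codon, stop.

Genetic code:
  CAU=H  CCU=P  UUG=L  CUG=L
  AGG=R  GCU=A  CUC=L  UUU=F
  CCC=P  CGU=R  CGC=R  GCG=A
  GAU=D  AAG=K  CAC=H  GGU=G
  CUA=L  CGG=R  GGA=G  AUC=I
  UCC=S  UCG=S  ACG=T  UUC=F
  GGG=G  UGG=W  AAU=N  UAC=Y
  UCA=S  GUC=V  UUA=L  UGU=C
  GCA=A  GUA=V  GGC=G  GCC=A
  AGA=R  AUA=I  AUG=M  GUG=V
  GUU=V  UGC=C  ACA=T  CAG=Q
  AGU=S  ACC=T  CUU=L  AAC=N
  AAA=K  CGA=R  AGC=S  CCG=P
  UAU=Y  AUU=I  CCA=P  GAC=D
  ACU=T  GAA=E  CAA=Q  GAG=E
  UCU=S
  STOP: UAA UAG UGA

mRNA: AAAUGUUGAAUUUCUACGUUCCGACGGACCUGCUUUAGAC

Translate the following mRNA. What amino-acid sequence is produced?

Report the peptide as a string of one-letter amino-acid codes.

Answer: MLNFYVPTDLL

Derivation:
start AUG at pos 2
pos 2: AUG -> M; peptide=M
pos 5: UUG -> L; peptide=ML
pos 8: AAU -> N; peptide=MLN
pos 11: UUC -> F; peptide=MLNF
pos 14: UAC -> Y; peptide=MLNFY
pos 17: GUU -> V; peptide=MLNFYV
pos 20: CCG -> P; peptide=MLNFYVP
pos 23: ACG -> T; peptide=MLNFYVPT
pos 26: GAC -> D; peptide=MLNFYVPTD
pos 29: CUG -> L; peptide=MLNFYVPTDL
pos 32: CUU -> L; peptide=MLNFYVPTDLL
pos 35: UAG -> STOP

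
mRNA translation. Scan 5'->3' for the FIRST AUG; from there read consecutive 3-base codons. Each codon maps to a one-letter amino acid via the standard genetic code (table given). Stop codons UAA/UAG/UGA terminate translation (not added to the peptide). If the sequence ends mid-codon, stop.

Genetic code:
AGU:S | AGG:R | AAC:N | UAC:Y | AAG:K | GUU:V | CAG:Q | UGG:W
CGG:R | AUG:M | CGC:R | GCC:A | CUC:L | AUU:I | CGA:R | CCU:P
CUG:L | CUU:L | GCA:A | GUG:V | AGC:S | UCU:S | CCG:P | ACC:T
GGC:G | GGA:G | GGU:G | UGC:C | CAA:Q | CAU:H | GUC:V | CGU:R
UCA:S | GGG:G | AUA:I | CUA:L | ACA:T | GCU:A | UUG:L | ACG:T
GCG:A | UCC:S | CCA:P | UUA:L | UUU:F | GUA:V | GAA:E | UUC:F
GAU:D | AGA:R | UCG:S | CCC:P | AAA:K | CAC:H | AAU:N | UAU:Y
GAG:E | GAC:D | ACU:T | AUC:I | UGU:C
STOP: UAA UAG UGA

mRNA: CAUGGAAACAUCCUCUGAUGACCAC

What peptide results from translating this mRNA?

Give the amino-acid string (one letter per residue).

start AUG at pos 1
pos 1: AUG -> M; peptide=M
pos 4: GAA -> E; peptide=ME
pos 7: ACA -> T; peptide=MET
pos 10: UCC -> S; peptide=METS
pos 13: UCU -> S; peptide=METSS
pos 16: GAU -> D; peptide=METSSD
pos 19: GAC -> D; peptide=METSSDD
pos 22: CAC -> H; peptide=METSSDDH
pos 25: only 0 nt remain (<3), stop (end of mRNA)

Answer: METSSDDH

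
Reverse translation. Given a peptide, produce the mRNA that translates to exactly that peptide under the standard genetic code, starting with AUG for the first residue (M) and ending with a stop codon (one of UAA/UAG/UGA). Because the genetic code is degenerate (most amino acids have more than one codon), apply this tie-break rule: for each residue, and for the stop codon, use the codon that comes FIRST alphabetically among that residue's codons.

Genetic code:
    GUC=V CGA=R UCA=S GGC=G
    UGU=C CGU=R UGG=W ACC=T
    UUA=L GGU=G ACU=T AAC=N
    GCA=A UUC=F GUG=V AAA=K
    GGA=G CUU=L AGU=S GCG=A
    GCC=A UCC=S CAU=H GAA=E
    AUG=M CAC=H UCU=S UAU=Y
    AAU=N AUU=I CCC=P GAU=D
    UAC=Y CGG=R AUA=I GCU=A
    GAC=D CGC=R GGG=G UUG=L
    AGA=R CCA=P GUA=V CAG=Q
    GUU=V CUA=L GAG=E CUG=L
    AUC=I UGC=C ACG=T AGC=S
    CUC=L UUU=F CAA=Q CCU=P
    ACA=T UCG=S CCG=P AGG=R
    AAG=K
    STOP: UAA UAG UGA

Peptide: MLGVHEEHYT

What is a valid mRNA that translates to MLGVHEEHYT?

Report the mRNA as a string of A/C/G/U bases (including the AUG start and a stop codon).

Answer: mRNA: AUGCUAGGAGUACACGAAGAACACUACACAUAA

Derivation:
residue 1: M -> AUG (start codon)
residue 2: L codons sorted = CUA,CUC,CUG,CUU,UUA,UUG -> pick first = CUA
residue 3: G codons sorted = GGA,GGC,GGG,GGU -> pick first = GGA
residue 4: V codons sorted = GUA,GUC,GUG,GUU -> pick first = GUA
residue 5: H codons sorted = CAC,CAU -> pick first = CAC
residue 6: E codons sorted = GAA,GAG -> pick first = GAA
residue 7: E codons sorted = GAA,GAG -> pick first = GAA
residue 8: H codons sorted = CAC,CAU -> pick first = CAC
residue 9: Y codons sorted = UAC,UAU -> pick first = UAC
residue 10: T codons sorted = ACA,ACC,ACG,ACU -> pick first = ACA
terminator: stop codons sorted = UAA,UAG,UGA -> pick first = UAA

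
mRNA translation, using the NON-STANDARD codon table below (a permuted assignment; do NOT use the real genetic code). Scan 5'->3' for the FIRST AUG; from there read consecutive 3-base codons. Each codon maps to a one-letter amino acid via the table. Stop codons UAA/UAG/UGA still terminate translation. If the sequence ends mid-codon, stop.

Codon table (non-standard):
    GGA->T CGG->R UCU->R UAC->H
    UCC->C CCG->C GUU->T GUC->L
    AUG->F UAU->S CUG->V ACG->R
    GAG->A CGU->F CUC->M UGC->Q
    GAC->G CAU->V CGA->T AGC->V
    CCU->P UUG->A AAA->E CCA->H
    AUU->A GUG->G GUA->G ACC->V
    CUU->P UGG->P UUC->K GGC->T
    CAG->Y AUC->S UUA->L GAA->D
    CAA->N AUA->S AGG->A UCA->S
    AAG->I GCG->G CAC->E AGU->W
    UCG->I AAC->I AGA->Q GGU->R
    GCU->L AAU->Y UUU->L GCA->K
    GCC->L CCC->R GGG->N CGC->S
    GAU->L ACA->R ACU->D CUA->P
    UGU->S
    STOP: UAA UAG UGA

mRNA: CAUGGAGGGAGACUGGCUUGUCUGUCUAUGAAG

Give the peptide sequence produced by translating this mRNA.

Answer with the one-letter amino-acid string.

Answer: FATGPPLSP

Derivation:
start AUG at pos 1
pos 1: AUG -> F; peptide=F
pos 4: GAG -> A; peptide=FA
pos 7: GGA -> T; peptide=FAT
pos 10: GAC -> G; peptide=FATG
pos 13: UGG -> P; peptide=FATGP
pos 16: CUU -> P; peptide=FATGPP
pos 19: GUC -> L; peptide=FATGPPL
pos 22: UGU -> S; peptide=FATGPPLS
pos 25: CUA -> P; peptide=FATGPPLSP
pos 28: UGA -> STOP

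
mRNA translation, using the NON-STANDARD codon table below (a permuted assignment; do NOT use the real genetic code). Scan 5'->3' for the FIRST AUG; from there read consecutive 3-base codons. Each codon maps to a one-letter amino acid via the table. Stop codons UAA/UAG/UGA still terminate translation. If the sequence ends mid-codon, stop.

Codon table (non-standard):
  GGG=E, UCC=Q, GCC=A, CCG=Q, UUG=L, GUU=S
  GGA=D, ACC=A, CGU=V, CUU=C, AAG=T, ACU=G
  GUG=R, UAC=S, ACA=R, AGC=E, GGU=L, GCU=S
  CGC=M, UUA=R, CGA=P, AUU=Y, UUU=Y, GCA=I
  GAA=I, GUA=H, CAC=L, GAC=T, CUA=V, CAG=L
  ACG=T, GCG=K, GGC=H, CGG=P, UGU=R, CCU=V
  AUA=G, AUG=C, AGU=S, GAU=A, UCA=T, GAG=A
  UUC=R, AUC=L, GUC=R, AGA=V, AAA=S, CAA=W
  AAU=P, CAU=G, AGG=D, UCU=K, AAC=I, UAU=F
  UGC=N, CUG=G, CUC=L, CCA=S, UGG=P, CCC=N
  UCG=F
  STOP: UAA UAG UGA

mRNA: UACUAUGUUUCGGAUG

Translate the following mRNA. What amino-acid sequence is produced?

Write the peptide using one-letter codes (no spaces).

start AUG at pos 4
pos 4: AUG -> C; peptide=C
pos 7: UUU -> Y; peptide=CY
pos 10: CGG -> P; peptide=CYP
pos 13: AUG -> C; peptide=CYPC
pos 16: only 0 nt remain (<3), stop (end of mRNA)

Answer: CYPC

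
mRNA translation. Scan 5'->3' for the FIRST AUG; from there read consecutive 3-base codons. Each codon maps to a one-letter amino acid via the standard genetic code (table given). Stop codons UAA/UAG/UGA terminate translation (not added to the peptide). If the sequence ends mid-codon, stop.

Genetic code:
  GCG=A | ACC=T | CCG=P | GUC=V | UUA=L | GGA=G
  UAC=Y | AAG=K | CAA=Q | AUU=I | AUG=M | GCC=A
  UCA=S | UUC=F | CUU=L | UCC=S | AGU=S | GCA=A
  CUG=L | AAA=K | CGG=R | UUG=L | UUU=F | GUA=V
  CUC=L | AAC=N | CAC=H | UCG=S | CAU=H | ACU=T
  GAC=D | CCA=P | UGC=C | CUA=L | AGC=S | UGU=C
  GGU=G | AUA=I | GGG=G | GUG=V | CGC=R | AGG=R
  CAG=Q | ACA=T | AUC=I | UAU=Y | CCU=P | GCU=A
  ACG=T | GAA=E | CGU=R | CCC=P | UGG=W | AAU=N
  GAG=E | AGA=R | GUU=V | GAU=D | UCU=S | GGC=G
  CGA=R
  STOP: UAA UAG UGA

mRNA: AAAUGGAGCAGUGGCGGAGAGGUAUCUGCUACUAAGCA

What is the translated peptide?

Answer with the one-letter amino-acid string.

Answer: MEQWRRGICY

Derivation:
start AUG at pos 2
pos 2: AUG -> M; peptide=M
pos 5: GAG -> E; peptide=ME
pos 8: CAG -> Q; peptide=MEQ
pos 11: UGG -> W; peptide=MEQW
pos 14: CGG -> R; peptide=MEQWR
pos 17: AGA -> R; peptide=MEQWRR
pos 20: GGU -> G; peptide=MEQWRRG
pos 23: AUC -> I; peptide=MEQWRRGI
pos 26: UGC -> C; peptide=MEQWRRGIC
pos 29: UAC -> Y; peptide=MEQWRRGICY
pos 32: UAA -> STOP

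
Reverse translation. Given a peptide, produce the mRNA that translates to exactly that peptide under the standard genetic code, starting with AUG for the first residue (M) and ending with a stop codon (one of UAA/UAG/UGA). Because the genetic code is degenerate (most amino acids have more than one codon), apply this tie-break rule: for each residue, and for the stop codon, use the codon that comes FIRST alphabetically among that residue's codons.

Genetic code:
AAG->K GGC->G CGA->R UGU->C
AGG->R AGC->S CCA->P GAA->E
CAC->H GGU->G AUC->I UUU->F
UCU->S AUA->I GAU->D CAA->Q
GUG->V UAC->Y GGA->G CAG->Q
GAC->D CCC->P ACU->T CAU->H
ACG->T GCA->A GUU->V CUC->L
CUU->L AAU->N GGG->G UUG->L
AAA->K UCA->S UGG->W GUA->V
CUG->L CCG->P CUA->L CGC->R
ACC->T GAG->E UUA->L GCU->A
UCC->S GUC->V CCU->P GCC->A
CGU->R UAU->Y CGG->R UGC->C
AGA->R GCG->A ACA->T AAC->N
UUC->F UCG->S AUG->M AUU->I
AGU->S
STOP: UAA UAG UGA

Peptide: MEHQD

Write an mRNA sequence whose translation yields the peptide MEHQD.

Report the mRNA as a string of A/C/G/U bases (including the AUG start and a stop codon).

Answer: mRNA: AUGGAACACCAAGACUAA

Derivation:
residue 1: M -> AUG (start codon)
residue 2: E codons sorted = GAA,GAG -> pick first = GAA
residue 3: H codons sorted = CAC,CAU -> pick first = CAC
residue 4: Q codons sorted = CAA,CAG -> pick first = CAA
residue 5: D codons sorted = GAC,GAU -> pick first = GAC
terminator: stop codons sorted = UAA,UAG,UGA -> pick first = UAA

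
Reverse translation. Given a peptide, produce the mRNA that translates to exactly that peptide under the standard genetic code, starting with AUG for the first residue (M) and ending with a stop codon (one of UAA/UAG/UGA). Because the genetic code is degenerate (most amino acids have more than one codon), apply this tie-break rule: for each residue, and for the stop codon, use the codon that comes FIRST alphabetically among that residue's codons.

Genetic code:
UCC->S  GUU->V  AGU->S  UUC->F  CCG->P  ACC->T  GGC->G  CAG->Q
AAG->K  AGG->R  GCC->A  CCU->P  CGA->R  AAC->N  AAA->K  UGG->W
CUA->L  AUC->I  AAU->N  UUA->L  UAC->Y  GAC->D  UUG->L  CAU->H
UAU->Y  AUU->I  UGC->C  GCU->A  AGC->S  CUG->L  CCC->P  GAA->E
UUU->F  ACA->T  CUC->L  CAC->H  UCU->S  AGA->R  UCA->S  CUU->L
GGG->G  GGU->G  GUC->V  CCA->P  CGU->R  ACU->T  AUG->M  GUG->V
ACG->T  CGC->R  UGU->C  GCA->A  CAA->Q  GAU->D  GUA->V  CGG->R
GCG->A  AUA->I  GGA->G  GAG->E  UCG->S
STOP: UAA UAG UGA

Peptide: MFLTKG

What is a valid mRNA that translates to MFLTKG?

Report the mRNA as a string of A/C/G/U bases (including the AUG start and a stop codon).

residue 1: M -> AUG (start codon)
residue 2: F codons sorted = UUC,UUU -> pick first = UUC
residue 3: L codons sorted = CUA,CUC,CUG,CUU,UUA,UUG -> pick first = CUA
residue 4: T codons sorted = ACA,ACC,ACG,ACU -> pick first = ACA
residue 5: K codons sorted = AAA,AAG -> pick first = AAA
residue 6: G codons sorted = GGA,GGC,GGG,GGU -> pick first = GGA
terminator: stop codons sorted = UAA,UAG,UGA -> pick first = UAA

Answer: mRNA: AUGUUCCUAACAAAAGGAUAA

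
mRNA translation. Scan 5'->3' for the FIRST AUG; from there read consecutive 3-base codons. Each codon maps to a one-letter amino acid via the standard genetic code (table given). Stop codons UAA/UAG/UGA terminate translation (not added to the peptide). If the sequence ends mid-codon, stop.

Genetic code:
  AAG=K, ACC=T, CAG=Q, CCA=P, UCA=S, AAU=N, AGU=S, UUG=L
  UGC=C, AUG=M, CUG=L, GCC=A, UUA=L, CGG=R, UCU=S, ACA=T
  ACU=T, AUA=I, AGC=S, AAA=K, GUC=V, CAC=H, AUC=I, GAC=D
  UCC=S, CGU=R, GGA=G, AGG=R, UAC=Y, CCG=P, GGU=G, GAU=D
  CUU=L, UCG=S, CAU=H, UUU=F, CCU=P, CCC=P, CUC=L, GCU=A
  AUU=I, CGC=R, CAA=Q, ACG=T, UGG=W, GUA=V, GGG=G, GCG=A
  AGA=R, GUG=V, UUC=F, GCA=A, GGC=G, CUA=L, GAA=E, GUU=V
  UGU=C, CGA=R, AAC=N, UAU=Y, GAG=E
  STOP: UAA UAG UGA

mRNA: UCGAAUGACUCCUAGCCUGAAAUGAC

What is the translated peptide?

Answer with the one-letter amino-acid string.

start AUG at pos 4
pos 4: AUG -> M; peptide=M
pos 7: ACU -> T; peptide=MT
pos 10: CCU -> P; peptide=MTP
pos 13: AGC -> S; peptide=MTPS
pos 16: CUG -> L; peptide=MTPSL
pos 19: AAA -> K; peptide=MTPSLK
pos 22: UGA -> STOP

Answer: MTPSLK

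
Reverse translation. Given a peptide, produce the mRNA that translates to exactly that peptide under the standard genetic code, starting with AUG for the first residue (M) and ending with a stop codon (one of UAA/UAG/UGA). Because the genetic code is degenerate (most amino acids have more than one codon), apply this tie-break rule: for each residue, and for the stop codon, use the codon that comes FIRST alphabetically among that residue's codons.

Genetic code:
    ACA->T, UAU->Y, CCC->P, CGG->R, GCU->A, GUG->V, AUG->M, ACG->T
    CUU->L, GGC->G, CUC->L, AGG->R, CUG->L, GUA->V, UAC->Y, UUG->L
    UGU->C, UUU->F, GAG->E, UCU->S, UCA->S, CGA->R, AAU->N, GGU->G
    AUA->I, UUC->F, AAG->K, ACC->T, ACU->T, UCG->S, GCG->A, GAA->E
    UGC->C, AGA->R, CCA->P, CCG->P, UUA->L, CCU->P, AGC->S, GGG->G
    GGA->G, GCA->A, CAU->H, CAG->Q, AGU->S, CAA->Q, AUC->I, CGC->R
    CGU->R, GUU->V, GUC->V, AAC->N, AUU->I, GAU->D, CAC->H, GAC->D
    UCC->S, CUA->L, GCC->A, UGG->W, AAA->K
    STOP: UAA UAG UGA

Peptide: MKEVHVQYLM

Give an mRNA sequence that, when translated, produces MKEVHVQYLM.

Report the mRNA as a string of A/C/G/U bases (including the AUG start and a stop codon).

residue 1: M -> AUG (start codon)
residue 2: K codons sorted = AAA,AAG -> pick first = AAA
residue 3: E codons sorted = GAA,GAG -> pick first = GAA
residue 4: V codons sorted = GUA,GUC,GUG,GUU -> pick first = GUA
residue 5: H codons sorted = CAC,CAU -> pick first = CAC
residue 6: V codons sorted = GUA,GUC,GUG,GUU -> pick first = GUA
residue 7: Q codons sorted = CAA,CAG -> pick first = CAA
residue 8: Y codons sorted = UAC,UAU -> pick first = UAC
residue 9: L codons sorted = CUA,CUC,CUG,CUU,UUA,UUG -> pick first = CUA
residue 10: M -> AUG (only codon)
terminator: stop codons sorted = UAA,UAG,UGA -> pick first = UAA

Answer: mRNA: AUGAAAGAAGUACACGUACAAUACCUAAUGUAA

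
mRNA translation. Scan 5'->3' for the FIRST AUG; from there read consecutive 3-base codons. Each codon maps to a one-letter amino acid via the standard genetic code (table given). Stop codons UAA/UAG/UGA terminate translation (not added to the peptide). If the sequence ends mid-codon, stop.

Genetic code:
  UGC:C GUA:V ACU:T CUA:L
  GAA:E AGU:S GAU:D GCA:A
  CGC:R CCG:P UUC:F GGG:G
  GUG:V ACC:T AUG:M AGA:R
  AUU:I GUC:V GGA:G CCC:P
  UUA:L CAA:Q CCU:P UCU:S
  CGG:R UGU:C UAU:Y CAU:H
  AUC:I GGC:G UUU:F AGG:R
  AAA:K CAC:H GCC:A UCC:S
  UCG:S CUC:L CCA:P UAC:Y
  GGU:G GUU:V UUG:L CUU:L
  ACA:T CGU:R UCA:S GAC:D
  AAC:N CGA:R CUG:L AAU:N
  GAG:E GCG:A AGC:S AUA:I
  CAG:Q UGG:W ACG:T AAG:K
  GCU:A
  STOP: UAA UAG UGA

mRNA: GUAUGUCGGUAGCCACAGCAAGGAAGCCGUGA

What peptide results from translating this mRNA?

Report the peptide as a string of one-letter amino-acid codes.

Answer: MSVATARKP

Derivation:
start AUG at pos 2
pos 2: AUG -> M; peptide=M
pos 5: UCG -> S; peptide=MS
pos 8: GUA -> V; peptide=MSV
pos 11: GCC -> A; peptide=MSVA
pos 14: ACA -> T; peptide=MSVAT
pos 17: GCA -> A; peptide=MSVATA
pos 20: AGG -> R; peptide=MSVATAR
pos 23: AAG -> K; peptide=MSVATARK
pos 26: CCG -> P; peptide=MSVATARKP
pos 29: UGA -> STOP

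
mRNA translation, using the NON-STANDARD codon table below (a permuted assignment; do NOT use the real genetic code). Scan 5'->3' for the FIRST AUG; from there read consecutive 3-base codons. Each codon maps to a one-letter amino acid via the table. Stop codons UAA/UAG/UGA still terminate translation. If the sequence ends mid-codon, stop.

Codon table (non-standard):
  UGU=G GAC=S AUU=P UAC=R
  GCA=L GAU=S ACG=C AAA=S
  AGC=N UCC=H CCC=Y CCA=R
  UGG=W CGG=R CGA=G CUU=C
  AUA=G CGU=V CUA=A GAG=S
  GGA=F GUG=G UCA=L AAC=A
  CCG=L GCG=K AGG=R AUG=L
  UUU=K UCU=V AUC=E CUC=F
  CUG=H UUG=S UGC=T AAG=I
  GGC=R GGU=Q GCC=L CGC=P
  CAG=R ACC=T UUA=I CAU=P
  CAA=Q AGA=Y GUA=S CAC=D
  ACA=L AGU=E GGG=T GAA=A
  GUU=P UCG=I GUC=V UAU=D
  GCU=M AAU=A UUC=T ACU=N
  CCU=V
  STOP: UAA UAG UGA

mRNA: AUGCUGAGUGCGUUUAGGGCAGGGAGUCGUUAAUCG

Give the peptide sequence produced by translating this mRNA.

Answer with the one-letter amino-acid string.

start AUG at pos 0
pos 0: AUG -> L; peptide=L
pos 3: CUG -> H; peptide=LH
pos 6: AGU -> E; peptide=LHE
pos 9: GCG -> K; peptide=LHEK
pos 12: UUU -> K; peptide=LHEKK
pos 15: AGG -> R; peptide=LHEKKR
pos 18: GCA -> L; peptide=LHEKKRL
pos 21: GGG -> T; peptide=LHEKKRLT
pos 24: AGU -> E; peptide=LHEKKRLTE
pos 27: CGU -> V; peptide=LHEKKRLTEV
pos 30: UAA -> STOP

Answer: LHEKKRLTEV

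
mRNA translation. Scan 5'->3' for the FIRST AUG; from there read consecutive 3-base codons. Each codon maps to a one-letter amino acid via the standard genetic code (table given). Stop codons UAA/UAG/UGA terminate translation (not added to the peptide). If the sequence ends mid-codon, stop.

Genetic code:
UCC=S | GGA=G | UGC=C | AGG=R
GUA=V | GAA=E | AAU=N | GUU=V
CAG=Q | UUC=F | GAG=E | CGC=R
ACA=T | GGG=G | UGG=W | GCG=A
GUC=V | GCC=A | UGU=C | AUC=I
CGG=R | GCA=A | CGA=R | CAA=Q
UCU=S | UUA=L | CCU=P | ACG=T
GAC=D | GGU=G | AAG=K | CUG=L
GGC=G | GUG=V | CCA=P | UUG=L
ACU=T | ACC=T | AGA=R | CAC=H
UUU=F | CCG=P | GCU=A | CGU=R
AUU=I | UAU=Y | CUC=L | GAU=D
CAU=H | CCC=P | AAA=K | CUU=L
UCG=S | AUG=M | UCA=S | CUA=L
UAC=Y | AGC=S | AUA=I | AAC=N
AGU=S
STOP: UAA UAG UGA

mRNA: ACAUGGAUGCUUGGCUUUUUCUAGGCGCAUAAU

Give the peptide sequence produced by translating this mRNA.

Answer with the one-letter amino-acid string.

Answer: MDAWLFLGA

Derivation:
start AUG at pos 2
pos 2: AUG -> M; peptide=M
pos 5: GAU -> D; peptide=MD
pos 8: GCU -> A; peptide=MDA
pos 11: UGG -> W; peptide=MDAW
pos 14: CUU -> L; peptide=MDAWL
pos 17: UUU -> F; peptide=MDAWLF
pos 20: CUA -> L; peptide=MDAWLFL
pos 23: GGC -> G; peptide=MDAWLFLG
pos 26: GCA -> A; peptide=MDAWLFLGA
pos 29: UAA -> STOP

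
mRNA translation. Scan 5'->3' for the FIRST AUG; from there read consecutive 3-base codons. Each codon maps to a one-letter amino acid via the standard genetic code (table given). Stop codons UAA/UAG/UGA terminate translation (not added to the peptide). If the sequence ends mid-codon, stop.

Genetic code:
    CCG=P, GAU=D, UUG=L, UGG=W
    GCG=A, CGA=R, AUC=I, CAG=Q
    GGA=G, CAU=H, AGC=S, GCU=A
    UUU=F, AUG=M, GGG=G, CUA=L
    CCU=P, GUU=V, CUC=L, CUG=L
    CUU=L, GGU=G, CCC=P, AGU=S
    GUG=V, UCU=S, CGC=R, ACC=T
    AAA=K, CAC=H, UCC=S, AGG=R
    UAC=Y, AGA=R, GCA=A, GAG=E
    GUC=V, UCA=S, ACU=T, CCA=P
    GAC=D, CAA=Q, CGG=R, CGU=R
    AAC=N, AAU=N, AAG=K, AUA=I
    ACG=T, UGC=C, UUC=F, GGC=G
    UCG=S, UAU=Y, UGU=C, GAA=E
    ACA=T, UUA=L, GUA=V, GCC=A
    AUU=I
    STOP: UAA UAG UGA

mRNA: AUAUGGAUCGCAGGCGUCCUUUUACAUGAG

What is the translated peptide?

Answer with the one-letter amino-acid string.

Answer: MDRRRPFT

Derivation:
start AUG at pos 2
pos 2: AUG -> M; peptide=M
pos 5: GAU -> D; peptide=MD
pos 8: CGC -> R; peptide=MDR
pos 11: AGG -> R; peptide=MDRR
pos 14: CGU -> R; peptide=MDRRR
pos 17: CCU -> P; peptide=MDRRRP
pos 20: UUU -> F; peptide=MDRRRPF
pos 23: ACA -> T; peptide=MDRRRPFT
pos 26: UGA -> STOP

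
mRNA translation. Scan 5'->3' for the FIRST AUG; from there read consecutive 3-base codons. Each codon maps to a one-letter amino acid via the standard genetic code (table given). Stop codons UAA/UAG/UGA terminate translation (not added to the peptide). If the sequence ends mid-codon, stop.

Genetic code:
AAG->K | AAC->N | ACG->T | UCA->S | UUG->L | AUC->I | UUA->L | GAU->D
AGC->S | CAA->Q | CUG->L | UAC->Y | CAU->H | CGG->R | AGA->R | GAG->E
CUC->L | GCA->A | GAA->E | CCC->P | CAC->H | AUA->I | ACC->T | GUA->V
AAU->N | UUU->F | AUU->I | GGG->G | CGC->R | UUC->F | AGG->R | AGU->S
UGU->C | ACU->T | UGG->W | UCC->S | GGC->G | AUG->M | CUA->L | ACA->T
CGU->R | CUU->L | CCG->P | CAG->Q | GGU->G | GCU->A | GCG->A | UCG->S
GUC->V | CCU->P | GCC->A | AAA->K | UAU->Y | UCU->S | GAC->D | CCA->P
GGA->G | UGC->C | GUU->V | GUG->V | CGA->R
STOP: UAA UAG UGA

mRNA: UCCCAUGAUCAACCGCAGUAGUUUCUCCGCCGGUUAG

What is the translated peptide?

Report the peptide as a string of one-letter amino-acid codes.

start AUG at pos 4
pos 4: AUG -> M; peptide=M
pos 7: AUC -> I; peptide=MI
pos 10: AAC -> N; peptide=MIN
pos 13: CGC -> R; peptide=MINR
pos 16: AGU -> S; peptide=MINRS
pos 19: AGU -> S; peptide=MINRSS
pos 22: UUC -> F; peptide=MINRSSF
pos 25: UCC -> S; peptide=MINRSSFS
pos 28: GCC -> A; peptide=MINRSSFSA
pos 31: GGU -> G; peptide=MINRSSFSAG
pos 34: UAG -> STOP

Answer: MINRSSFSAG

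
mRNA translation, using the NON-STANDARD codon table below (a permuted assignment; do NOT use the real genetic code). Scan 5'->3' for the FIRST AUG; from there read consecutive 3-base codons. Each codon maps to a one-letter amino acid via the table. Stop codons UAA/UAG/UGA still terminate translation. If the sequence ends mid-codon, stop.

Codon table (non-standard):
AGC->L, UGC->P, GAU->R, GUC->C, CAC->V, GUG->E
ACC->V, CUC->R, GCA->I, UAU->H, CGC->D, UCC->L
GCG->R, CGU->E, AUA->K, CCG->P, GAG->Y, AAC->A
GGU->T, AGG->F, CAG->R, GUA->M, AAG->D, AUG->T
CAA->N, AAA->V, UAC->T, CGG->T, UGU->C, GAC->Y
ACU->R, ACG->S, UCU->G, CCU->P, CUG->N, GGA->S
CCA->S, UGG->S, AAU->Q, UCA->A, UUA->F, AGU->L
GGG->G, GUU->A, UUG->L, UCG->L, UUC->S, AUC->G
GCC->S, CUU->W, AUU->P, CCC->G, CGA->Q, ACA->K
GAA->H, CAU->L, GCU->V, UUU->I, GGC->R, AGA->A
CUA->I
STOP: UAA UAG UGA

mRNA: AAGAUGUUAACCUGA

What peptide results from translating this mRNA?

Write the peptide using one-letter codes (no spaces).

start AUG at pos 3
pos 3: AUG -> T; peptide=T
pos 6: UUA -> F; peptide=TF
pos 9: ACC -> V; peptide=TFV
pos 12: UGA -> STOP

Answer: TFV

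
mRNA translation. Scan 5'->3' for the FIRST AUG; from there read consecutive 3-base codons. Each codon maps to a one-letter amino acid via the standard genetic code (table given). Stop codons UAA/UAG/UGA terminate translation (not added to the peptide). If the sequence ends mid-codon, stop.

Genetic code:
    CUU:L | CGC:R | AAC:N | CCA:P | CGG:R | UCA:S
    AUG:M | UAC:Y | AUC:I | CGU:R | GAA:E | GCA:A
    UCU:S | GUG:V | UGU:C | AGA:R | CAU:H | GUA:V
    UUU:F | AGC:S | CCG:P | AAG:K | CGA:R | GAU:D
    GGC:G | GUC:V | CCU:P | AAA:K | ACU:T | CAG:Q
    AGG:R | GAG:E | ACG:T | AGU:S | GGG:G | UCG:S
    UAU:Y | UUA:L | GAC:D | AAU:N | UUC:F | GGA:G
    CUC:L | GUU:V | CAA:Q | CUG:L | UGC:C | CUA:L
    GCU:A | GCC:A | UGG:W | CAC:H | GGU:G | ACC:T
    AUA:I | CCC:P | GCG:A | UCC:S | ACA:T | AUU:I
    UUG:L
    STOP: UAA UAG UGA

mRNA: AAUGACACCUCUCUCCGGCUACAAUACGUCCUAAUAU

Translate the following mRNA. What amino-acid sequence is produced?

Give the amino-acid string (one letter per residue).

start AUG at pos 1
pos 1: AUG -> M; peptide=M
pos 4: ACA -> T; peptide=MT
pos 7: CCU -> P; peptide=MTP
pos 10: CUC -> L; peptide=MTPL
pos 13: UCC -> S; peptide=MTPLS
pos 16: GGC -> G; peptide=MTPLSG
pos 19: UAC -> Y; peptide=MTPLSGY
pos 22: AAU -> N; peptide=MTPLSGYN
pos 25: ACG -> T; peptide=MTPLSGYNT
pos 28: UCC -> S; peptide=MTPLSGYNTS
pos 31: UAA -> STOP

Answer: MTPLSGYNTS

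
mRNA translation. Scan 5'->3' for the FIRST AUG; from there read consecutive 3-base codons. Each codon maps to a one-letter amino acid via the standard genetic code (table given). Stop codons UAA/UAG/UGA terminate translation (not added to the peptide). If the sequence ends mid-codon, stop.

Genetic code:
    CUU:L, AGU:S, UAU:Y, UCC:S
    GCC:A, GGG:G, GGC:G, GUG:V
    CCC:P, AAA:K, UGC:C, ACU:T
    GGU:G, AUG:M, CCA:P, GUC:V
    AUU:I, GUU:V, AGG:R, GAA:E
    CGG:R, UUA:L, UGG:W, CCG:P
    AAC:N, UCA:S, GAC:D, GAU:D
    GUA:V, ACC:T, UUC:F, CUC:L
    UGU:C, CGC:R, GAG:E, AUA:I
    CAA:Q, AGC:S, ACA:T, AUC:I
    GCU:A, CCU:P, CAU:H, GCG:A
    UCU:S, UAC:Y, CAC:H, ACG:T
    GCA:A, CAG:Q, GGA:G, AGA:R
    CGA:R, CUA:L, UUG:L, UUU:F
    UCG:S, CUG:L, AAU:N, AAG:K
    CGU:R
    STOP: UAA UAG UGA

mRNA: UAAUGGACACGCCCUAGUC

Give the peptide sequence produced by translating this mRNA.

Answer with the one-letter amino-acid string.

start AUG at pos 2
pos 2: AUG -> M; peptide=M
pos 5: GAC -> D; peptide=MD
pos 8: ACG -> T; peptide=MDT
pos 11: CCC -> P; peptide=MDTP
pos 14: UAG -> STOP

Answer: MDTP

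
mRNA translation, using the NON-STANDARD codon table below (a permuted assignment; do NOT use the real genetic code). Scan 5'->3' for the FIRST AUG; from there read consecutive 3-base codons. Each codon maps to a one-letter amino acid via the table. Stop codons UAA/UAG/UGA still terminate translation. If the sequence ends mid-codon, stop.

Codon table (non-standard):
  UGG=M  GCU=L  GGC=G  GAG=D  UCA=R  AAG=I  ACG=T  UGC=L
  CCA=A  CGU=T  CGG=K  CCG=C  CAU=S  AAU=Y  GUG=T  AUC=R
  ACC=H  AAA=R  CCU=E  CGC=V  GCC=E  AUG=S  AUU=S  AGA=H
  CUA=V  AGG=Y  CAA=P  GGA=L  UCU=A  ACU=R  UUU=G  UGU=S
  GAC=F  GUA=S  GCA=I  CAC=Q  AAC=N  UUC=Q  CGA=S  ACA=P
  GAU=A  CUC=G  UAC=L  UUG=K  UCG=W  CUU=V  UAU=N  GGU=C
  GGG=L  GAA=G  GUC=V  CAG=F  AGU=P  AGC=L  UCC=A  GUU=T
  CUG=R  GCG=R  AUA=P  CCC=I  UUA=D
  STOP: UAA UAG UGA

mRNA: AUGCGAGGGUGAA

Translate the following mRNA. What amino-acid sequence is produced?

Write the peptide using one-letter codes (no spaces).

start AUG at pos 0
pos 0: AUG -> S; peptide=S
pos 3: CGA -> S; peptide=SS
pos 6: GGG -> L; peptide=SSL
pos 9: UGA -> STOP

Answer: SSL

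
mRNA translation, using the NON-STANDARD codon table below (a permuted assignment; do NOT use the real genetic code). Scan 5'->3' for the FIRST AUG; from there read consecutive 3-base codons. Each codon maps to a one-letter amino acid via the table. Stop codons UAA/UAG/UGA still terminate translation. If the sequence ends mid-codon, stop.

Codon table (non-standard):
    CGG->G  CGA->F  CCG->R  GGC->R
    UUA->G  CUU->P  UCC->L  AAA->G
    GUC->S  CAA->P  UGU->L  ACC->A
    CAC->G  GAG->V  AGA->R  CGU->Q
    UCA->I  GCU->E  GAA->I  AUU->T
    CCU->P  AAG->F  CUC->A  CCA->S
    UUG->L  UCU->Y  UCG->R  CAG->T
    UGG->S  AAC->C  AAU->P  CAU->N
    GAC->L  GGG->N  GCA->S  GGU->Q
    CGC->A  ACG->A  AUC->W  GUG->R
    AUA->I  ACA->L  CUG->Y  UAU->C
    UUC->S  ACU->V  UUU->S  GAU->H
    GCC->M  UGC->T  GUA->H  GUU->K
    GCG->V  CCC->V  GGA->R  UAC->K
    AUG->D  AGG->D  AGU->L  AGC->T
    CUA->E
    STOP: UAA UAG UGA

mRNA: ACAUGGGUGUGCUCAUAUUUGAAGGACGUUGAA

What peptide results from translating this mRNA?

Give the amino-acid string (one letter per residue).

Answer: DQRAISIRQ

Derivation:
start AUG at pos 2
pos 2: AUG -> D; peptide=D
pos 5: GGU -> Q; peptide=DQ
pos 8: GUG -> R; peptide=DQR
pos 11: CUC -> A; peptide=DQRA
pos 14: AUA -> I; peptide=DQRAI
pos 17: UUU -> S; peptide=DQRAIS
pos 20: GAA -> I; peptide=DQRAISI
pos 23: GGA -> R; peptide=DQRAISIR
pos 26: CGU -> Q; peptide=DQRAISIRQ
pos 29: UGA -> STOP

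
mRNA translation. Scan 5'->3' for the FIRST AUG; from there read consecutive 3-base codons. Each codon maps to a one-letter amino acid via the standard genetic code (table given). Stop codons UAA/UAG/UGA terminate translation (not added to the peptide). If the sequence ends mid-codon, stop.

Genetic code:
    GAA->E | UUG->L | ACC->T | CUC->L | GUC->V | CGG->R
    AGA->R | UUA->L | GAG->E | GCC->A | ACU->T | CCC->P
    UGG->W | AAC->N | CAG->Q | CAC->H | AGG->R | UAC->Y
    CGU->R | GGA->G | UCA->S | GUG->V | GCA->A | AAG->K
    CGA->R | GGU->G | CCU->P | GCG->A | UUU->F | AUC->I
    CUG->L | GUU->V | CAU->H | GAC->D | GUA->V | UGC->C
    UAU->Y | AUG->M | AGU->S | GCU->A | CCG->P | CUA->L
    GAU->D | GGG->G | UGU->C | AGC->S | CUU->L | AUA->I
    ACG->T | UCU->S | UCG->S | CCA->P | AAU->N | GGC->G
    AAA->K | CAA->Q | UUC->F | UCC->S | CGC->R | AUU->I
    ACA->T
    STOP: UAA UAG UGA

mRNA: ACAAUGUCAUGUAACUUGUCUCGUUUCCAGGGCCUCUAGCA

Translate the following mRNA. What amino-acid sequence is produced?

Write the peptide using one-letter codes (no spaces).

Answer: MSCNLSRFQGL

Derivation:
start AUG at pos 3
pos 3: AUG -> M; peptide=M
pos 6: UCA -> S; peptide=MS
pos 9: UGU -> C; peptide=MSC
pos 12: AAC -> N; peptide=MSCN
pos 15: UUG -> L; peptide=MSCNL
pos 18: UCU -> S; peptide=MSCNLS
pos 21: CGU -> R; peptide=MSCNLSR
pos 24: UUC -> F; peptide=MSCNLSRF
pos 27: CAG -> Q; peptide=MSCNLSRFQ
pos 30: GGC -> G; peptide=MSCNLSRFQG
pos 33: CUC -> L; peptide=MSCNLSRFQGL
pos 36: UAG -> STOP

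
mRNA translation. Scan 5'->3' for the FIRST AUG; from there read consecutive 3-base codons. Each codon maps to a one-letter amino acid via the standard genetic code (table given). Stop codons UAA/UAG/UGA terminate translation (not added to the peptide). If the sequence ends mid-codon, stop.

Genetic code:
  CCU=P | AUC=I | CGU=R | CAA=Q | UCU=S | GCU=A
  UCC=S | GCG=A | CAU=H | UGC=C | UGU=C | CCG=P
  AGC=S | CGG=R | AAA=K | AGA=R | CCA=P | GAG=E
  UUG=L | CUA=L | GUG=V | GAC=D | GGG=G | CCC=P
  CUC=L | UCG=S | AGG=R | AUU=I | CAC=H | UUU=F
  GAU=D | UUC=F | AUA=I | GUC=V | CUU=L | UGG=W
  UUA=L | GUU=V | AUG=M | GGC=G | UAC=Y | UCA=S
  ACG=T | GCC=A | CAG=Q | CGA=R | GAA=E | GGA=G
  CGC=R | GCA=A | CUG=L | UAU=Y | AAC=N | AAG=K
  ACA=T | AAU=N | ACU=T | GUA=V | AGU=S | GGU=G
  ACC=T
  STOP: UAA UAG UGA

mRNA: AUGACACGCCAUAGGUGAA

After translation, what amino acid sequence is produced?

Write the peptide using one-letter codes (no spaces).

start AUG at pos 0
pos 0: AUG -> M; peptide=M
pos 3: ACA -> T; peptide=MT
pos 6: CGC -> R; peptide=MTR
pos 9: CAU -> H; peptide=MTRH
pos 12: AGG -> R; peptide=MTRHR
pos 15: UGA -> STOP

Answer: MTRHR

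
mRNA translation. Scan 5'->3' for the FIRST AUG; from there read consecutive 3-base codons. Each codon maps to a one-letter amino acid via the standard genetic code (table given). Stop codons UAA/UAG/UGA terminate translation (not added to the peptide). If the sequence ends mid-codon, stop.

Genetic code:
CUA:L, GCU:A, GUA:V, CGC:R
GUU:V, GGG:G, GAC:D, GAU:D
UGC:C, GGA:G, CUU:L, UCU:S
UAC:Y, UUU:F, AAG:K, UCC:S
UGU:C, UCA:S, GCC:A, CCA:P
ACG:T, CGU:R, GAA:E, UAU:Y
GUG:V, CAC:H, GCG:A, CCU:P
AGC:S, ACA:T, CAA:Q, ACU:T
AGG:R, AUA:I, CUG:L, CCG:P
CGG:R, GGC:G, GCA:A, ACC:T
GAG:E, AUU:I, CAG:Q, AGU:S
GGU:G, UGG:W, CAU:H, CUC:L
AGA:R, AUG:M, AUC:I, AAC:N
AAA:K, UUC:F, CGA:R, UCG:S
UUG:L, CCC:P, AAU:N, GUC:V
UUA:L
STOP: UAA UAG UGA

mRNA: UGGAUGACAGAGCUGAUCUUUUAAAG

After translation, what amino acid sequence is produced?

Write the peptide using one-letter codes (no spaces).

Answer: MTELIF

Derivation:
start AUG at pos 3
pos 3: AUG -> M; peptide=M
pos 6: ACA -> T; peptide=MT
pos 9: GAG -> E; peptide=MTE
pos 12: CUG -> L; peptide=MTEL
pos 15: AUC -> I; peptide=MTELI
pos 18: UUU -> F; peptide=MTELIF
pos 21: UAA -> STOP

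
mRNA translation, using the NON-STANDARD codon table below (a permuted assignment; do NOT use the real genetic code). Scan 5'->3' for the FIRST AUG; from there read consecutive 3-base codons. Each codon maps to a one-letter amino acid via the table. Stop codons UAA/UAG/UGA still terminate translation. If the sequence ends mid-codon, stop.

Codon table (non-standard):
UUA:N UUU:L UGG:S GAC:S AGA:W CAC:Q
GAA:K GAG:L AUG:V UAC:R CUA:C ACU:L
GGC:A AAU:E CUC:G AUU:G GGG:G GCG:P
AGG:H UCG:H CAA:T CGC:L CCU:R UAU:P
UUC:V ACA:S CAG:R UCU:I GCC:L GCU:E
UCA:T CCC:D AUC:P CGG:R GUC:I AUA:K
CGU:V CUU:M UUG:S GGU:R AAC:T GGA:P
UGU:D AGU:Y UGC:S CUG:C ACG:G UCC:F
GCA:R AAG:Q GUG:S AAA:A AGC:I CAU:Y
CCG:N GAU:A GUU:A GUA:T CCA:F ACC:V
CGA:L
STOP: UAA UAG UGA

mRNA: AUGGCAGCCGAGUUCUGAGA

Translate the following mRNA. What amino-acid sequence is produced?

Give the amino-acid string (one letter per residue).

Answer: VRLLV

Derivation:
start AUG at pos 0
pos 0: AUG -> V; peptide=V
pos 3: GCA -> R; peptide=VR
pos 6: GCC -> L; peptide=VRL
pos 9: GAG -> L; peptide=VRLL
pos 12: UUC -> V; peptide=VRLLV
pos 15: UGA -> STOP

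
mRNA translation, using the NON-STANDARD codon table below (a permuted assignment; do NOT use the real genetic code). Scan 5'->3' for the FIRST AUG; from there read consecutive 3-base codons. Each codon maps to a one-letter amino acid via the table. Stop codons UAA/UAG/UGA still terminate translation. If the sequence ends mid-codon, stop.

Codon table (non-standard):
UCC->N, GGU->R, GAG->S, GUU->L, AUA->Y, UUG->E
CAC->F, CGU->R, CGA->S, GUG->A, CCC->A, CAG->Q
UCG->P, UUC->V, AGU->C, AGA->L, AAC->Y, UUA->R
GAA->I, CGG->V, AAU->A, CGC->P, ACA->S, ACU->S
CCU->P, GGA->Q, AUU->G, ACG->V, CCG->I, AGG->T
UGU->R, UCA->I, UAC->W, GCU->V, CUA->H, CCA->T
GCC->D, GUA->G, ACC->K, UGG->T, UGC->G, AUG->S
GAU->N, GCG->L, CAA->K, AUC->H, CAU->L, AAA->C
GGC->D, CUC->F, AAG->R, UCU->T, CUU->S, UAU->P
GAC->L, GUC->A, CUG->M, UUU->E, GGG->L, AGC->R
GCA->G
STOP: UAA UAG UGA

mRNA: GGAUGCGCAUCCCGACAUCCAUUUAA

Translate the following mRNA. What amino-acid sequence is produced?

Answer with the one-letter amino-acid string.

Answer: SPHISNG

Derivation:
start AUG at pos 2
pos 2: AUG -> S; peptide=S
pos 5: CGC -> P; peptide=SP
pos 8: AUC -> H; peptide=SPH
pos 11: CCG -> I; peptide=SPHI
pos 14: ACA -> S; peptide=SPHIS
pos 17: UCC -> N; peptide=SPHISN
pos 20: AUU -> G; peptide=SPHISNG
pos 23: UAA -> STOP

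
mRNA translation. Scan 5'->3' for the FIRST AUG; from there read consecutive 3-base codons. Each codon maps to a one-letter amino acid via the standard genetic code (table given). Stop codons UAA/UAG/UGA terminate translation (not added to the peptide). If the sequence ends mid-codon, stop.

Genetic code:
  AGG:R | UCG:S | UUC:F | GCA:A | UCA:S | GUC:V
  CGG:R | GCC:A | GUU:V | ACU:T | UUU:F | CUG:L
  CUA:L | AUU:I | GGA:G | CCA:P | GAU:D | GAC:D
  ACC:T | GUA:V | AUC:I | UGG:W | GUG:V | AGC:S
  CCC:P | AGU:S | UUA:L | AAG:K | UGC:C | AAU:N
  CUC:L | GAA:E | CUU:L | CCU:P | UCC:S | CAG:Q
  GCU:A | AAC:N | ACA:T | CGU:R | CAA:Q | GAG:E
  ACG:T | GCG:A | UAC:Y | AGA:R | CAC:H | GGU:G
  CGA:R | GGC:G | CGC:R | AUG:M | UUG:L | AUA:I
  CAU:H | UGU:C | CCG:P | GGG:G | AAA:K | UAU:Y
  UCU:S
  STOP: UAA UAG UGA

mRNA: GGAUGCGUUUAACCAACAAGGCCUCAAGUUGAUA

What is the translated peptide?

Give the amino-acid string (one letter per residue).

start AUG at pos 2
pos 2: AUG -> M; peptide=M
pos 5: CGU -> R; peptide=MR
pos 8: UUA -> L; peptide=MRL
pos 11: ACC -> T; peptide=MRLT
pos 14: AAC -> N; peptide=MRLTN
pos 17: AAG -> K; peptide=MRLTNK
pos 20: GCC -> A; peptide=MRLTNKA
pos 23: UCA -> S; peptide=MRLTNKAS
pos 26: AGU -> S; peptide=MRLTNKASS
pos 29: UGA -> STOP

Answer: MRLTNKASS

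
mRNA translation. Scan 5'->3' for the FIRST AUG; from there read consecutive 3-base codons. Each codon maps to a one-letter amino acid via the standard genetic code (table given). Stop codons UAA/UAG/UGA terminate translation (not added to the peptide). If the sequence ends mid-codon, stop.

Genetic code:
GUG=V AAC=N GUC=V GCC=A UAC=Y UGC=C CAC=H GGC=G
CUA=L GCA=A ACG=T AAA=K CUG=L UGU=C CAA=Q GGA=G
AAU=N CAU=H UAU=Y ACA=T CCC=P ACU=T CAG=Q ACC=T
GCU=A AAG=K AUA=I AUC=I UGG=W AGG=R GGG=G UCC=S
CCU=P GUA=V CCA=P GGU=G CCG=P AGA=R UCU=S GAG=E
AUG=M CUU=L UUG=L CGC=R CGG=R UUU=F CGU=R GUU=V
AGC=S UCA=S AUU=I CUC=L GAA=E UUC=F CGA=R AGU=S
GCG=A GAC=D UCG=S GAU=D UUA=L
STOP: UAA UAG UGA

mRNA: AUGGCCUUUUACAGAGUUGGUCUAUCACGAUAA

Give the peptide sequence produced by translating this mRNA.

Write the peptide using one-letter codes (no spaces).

Answer: MAFYRVGLSR

Derivation:
start AUG at pos 0
pos 0: AUG -> M; peptide=M
pos 3: GCC -> A; peptide=MA
pos 6: UUU -> F; peptide=MAF
pos 9: UAC -> Y; peptide=MAFY
pos 12: AGA -> R; peptide=MAFYR
pos 15: GUU -> V; peptide=MAFYRV
pos 18: GGU -> G; peptide=MAFYRVG
pos 21: CUA -> L; peptide=MAFYRVGL
pos 24: UCA -> S; peptide=MAFYRVGLS
pos 27: CGA -> R; peptide=MAFYRVGLSR
pos 30: UAA -> STOP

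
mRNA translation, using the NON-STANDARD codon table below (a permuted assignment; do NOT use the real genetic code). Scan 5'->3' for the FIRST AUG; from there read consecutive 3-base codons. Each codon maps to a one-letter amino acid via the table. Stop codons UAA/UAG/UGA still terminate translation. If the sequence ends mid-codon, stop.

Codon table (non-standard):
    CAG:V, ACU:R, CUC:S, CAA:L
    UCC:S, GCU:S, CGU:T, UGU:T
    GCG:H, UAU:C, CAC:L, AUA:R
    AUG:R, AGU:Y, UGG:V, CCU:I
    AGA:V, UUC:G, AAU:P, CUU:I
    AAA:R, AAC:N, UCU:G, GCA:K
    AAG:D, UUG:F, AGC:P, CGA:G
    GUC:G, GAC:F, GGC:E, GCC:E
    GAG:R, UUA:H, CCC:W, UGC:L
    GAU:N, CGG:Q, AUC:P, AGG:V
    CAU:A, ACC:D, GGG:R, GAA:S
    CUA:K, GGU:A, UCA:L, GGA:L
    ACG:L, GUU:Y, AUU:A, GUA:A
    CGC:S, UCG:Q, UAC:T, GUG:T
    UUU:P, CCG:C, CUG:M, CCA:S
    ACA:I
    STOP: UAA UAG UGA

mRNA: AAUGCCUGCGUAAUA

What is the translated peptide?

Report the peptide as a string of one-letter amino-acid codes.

start AUG at pos 1
pos 1: AUG -> R; peptide=R
pos 4: CCU -> I; peptide=RI
pos 7: GCG -> H; peptide=RIH
pos 10: UAA -> STOP

Answer: RIH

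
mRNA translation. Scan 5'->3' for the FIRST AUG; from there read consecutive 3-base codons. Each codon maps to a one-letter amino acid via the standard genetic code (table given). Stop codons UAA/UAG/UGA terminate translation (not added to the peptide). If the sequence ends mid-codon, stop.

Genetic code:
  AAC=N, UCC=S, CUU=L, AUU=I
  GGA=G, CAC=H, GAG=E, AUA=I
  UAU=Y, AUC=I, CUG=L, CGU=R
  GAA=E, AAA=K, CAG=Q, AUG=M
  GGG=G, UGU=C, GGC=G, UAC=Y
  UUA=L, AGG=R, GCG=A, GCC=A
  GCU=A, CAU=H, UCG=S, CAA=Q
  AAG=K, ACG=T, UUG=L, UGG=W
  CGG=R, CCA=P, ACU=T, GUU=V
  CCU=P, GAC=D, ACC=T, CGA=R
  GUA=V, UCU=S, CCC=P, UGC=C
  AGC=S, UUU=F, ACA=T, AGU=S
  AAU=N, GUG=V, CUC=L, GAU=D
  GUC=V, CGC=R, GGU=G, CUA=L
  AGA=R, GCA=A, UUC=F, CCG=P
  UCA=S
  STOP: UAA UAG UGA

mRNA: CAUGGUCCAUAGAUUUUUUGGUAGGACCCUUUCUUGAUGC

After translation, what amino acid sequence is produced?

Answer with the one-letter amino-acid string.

start AUG at pos 1
pos 1: AUG -> M; peptide=M
pos 4: GUC -> V; peptide=MV
pos 7: CAU -> H; peptide=MVH
pos 10: AGA -> R; peptide=MVHR
pos 13: UUU -> F; peptide=MVHRF
pos 16: UUU -> F; peptide=MVHRFF
pos 19: GGU -> G; peptide=MVHRFFG
pos 22: AGG -> R; peptide=MVHRFFGR
pos 25: ACC -> T; peptide=MVHRFFGRT
pos 28: CUU -> L; peptide=MVHRFFGRTL
pos 31: UCU -> S; peptide=MVHRFFGRTLS
pos 34: UGA -> STOP

Answer: MVHRFFGRTLS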